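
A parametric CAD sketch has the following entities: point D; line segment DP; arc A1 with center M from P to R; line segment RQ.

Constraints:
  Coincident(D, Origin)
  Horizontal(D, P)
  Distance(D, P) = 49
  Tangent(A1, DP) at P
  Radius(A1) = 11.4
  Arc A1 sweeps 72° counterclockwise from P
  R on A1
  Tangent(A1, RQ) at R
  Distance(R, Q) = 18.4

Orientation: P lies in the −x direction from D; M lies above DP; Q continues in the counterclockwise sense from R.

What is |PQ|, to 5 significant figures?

30.284

D is at the origin; D and P share the same y with |DP| = 49.0 and P on the −x side, so P = (-49.000, 0.0000). A1 meets DP tangentially, so MP is at right angles to DP, so M = P + (0, 11.4) = (-49.000, 11.400). On A1, P sits at bearing -90° from M; a 72° counterclockwise sweep puts R at bearing -18°, so R = M + 11.4·(cos -18°, sin -18°) = (-38.158, 7.8772). A1 meets RQ tangentially, so MR is at right angles to RQ, so RQ runs along (−sin -18°, cos -18°); with |RQ| = 18.4, Q = (-32.472, 25.377). Then |PQ| = |Q − P| = 30.284.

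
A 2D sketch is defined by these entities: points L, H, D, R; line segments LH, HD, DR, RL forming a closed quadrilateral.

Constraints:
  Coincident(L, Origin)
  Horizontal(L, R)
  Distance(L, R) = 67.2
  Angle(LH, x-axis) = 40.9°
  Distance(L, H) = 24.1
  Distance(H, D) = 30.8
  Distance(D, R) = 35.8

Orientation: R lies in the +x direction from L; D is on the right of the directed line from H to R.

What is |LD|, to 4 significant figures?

35.00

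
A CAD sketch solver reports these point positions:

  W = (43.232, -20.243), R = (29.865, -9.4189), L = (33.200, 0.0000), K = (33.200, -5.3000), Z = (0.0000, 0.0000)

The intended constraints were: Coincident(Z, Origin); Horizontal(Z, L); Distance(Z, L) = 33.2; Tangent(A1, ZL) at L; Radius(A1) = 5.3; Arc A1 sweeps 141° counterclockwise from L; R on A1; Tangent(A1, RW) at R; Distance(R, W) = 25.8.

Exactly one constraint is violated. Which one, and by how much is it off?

Distance(R, W) = 25.8 — off by 8.60.

Z = (0.00, 0.00) ✓; Z.y = 0.00, L.y = 0.00 ✓; |ZL| = 33.20 ✓; ∠(KL, LZ) = 90.00° ✓; |KL| = 5.300 ✓; bearing(K→R) − bearing(K→L) = 141.0° ✓; |KR| = 5.300 ✓; ∠(KR, RW) = 90.00° ✓; |RW| = 17.20 ✗.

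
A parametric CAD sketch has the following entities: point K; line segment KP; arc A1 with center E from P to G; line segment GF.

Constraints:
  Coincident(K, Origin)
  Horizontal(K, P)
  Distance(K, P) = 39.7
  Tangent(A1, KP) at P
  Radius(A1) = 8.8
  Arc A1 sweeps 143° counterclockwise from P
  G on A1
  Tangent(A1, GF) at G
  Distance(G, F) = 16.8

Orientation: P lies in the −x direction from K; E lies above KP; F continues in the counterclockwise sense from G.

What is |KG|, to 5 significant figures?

37.870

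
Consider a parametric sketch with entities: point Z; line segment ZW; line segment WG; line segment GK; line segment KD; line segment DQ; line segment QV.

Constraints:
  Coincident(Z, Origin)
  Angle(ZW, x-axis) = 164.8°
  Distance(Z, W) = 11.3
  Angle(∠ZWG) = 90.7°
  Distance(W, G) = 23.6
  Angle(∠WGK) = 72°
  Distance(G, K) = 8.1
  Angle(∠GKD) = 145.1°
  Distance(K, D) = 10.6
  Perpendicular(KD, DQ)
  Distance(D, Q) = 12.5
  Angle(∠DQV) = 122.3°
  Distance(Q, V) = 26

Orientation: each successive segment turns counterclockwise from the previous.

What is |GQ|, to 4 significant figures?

18.95

∠GKD = 145.1° gives KD at 37.00° from the x-axis; with |KD| = 10.6, D = (-0.8100, -13.06). KD ⟂ DQ, so DQ runs at 127.0°; with |DQ| = 12.5, Q = (-8.333, -3.075). Then |GQ| = |Q − G| = 18.95.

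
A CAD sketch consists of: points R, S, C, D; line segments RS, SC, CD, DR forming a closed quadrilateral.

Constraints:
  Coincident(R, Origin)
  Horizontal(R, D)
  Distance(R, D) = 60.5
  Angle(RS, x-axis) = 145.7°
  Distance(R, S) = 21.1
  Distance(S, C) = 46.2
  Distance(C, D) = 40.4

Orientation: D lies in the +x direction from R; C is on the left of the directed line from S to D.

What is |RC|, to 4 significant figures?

35.85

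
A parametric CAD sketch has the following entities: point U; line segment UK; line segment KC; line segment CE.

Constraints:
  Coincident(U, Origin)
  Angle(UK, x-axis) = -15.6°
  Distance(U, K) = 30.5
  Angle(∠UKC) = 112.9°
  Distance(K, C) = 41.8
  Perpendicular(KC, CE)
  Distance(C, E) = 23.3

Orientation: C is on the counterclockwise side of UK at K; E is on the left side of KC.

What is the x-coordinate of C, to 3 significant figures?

55.4

U is at the origin; UK runs at -15.6° with length 30.5, so K = 30.5·(cos -15.6°, sin -15.6°) = (29.4, -8.20). ∠UKC = 112.9°, so KC runs at -15.6° + (180° − 112.9°) = 51.5° from the x-axis; with |KC| = 41.8, C = K + 41.8·(cos 51.5°, sin 51.5°) = (55.4, 24.5). So C.x = 55.4.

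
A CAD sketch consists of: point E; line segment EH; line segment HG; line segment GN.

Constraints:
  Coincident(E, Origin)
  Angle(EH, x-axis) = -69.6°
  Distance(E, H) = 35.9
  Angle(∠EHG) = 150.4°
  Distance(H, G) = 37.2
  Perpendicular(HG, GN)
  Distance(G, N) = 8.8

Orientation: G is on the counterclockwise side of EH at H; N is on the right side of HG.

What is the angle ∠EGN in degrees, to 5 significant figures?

104.53°

E is at the origin; EH runs at -69.6° with length 35.9, so H = 35.9·(cos -69.6°, sin -69.6°) = (12.514, -33.648). ∠EHG = 150.4°, so HG runs at -69.6° + (180° − 150.4°) = -40.000° from the x-axis; with |HG| = 37.2, G = H + 37.2·(cos -40.000°, sin -40.000°) = (41.011, -57.560). The perpendicularity gives GN at right angles to HG; with |GN| = 8.8 on the right of HG, N = G + 8.8·(-0.64279, -0.76604) = (35.354, -64.301). Then cos ∠EGN = GE·GN / (|GE||GN|), giving 104.53°.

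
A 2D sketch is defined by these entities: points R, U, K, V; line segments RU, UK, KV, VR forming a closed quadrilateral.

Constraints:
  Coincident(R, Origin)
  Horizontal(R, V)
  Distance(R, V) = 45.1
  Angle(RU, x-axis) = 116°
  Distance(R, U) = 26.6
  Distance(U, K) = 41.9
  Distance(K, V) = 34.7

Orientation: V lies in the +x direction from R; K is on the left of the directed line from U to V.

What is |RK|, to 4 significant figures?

42.92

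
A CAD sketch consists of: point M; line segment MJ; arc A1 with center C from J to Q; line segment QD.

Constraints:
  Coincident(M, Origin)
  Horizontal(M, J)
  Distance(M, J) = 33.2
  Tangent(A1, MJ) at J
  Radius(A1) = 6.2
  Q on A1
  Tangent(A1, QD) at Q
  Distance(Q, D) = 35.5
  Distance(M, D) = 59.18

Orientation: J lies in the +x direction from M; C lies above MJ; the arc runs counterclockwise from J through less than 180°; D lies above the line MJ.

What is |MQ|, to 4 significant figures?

39.77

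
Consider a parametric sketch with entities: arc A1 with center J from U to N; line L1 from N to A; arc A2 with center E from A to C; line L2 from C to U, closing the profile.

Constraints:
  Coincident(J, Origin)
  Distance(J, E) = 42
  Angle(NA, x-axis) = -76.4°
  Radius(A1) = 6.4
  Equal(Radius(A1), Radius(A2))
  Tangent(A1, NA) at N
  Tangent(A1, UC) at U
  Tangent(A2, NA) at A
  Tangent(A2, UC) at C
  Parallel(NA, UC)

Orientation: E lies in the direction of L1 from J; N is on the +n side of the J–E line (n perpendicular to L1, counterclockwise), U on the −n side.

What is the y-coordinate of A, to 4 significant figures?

-39.32

Tangency of A1 to both parallel lines with radius 6.4 puts N and U at J ± 6.4·n: N = (6.221, 1.505), U = (-6.221, -1.505). Equal radii place A and C the same way about E: A = E + 6.4·n = (16.10, -39.32), C = E − 6.4·n = (3.655, -42.33). So A.y = -39.32.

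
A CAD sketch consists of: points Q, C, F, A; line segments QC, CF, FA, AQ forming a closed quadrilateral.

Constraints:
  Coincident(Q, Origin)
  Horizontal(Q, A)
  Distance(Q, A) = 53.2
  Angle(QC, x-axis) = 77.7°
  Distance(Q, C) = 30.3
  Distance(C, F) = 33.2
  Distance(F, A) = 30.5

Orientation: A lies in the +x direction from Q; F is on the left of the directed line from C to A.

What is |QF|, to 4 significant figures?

48.07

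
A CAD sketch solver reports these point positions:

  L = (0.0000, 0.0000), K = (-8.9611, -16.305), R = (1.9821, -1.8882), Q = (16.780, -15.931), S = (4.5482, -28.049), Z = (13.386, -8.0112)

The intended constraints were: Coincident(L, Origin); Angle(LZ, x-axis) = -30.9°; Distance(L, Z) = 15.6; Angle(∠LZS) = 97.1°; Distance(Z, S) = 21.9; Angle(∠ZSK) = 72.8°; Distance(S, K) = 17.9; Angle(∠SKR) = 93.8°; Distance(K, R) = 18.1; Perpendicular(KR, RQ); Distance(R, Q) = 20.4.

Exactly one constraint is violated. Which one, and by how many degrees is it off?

Perpendicular(KR, RQ) — off by 6.30°.

L = (0.00, 0.00) ✓; LZ at -30.90° ✓; |LZ| = 15.60 ✓; ∠LZS = 97.10° ✓; |ZS| = 21.90 ✓; ∠ZSK = 72.80° ✓; |SK| = 17.90 ✓; ∠SKR = 93.80° ✓; |KR| = 18.10 ✓; ∠(KR, RQ) = 96.30° ✗; |RQ| = 20.40 ✓.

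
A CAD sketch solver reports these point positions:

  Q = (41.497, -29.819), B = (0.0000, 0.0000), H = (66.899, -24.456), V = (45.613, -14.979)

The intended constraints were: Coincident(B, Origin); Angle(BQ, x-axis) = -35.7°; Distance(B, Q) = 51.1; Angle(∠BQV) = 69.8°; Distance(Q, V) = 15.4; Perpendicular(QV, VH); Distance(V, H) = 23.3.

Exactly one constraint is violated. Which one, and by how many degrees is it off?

Perpendicular(QV, VH) — off by 8.50°.

B = (0.00, 0.00) ✓; BQ at -35.70° ✓; |BQ| = 51.10 ✓; ∠BQV = 69.80° ✓; |QV| = 15.40 ✓; ∠(QV, VH) = 98.50° ✗; |VH| = 23.30 ✓.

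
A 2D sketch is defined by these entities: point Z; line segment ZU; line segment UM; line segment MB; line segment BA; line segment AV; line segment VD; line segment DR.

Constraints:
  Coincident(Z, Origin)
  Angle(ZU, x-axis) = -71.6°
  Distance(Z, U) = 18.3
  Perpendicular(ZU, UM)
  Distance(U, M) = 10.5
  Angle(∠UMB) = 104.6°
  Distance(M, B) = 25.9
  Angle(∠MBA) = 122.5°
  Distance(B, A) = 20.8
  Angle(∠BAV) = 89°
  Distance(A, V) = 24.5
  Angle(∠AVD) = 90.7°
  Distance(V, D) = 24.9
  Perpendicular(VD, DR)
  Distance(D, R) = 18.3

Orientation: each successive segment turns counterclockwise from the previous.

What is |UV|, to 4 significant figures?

27.60

Z is at the origin; ZU runs at -71.6° with length 18.3, so U = (5.776, -17.36). ZU is perpendicular to UM, so UM runs at 18.40°; with |UM| = 10.5, M = (15.74, -14.05). ∠UMB = 104.6° gives MB at 93.80° from the x-axis; with |MB| = 25.9, B = (14.02, 11.79). ∠MBA = 122.5° gives BA at 151.3° from the x-axis; with |BA| = 20.8, A = (-4.222, 21.78). ∠BAV = 89.0° gives AV at -117.7° from the x-axis; with |AV| = 24.5, V = (-15.61, 0.08945). Then |UV| = |V − U| = 27.60.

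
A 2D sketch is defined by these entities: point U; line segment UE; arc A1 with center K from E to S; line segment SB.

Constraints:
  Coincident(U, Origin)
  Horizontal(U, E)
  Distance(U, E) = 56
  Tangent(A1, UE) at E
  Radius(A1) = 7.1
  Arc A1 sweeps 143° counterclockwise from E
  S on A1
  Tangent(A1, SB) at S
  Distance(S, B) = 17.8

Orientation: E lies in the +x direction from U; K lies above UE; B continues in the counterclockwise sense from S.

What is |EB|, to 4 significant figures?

25.50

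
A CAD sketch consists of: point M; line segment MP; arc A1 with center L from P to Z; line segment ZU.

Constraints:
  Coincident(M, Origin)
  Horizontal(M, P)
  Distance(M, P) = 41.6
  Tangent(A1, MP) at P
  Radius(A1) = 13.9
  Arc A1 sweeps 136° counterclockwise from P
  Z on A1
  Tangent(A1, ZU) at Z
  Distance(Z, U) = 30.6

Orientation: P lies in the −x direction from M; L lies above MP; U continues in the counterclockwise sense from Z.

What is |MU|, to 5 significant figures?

70.358

On A1, P sits at bearing -90° from L; a 136° counterclockwise sweep puts Z at bearing 46°, so Z = L + 13.9·(cos 46°, sin 46°) = (-31.944, 23.899). The tangent condition forces LZ to be normal to ZU, so ZU runs along (−sin 46°, cos 46°); with |ZU| = 30.6, U = (-53.956, 45.155). Then |MU| = |U − M| = 70.358.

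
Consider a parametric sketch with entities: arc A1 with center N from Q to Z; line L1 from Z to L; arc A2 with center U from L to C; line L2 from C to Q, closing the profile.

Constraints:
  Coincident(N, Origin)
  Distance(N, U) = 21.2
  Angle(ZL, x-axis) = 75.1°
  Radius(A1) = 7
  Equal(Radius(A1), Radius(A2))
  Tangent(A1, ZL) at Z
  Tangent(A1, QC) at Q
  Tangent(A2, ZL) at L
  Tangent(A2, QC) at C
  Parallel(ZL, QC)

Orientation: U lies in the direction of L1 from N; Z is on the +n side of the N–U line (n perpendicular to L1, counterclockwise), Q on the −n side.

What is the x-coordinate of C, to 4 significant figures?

12.22

Tangency of A1 to both parallel lines with radius 7.0 puts Z and Q at N ± 7.0·n: Z = (-6.765, 1.800), Q = (6.765, -1.800). Equal radii place L and C the same way about U: L = U + 7.0·n = (-1.313, 22.29), C = U − 7.0·n = (12.22, 18.69). So C.x = 12.22.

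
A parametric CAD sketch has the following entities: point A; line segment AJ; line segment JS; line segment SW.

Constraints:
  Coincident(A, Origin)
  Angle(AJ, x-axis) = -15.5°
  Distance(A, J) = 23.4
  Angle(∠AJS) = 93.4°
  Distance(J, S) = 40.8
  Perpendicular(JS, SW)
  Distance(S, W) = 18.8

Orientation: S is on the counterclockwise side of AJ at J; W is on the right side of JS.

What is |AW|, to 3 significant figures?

59.6

∠AJS = 93.4°, so JS runs at -15.5° + (180° − 93.4°) = 71.1° from the x-axis; with |JS| = 40.8, S = J + 40.8·(cos 71.1°, sin 71.1°) = (35.8, 32.3). The perpendicularity gives SW at right angles to JS; with |SW| = 18.8 on the right of JS, W = S + 18.8·(0.946, -0.324) = (53.6, 26.3). Then |AW| = |W − A| = 59.6.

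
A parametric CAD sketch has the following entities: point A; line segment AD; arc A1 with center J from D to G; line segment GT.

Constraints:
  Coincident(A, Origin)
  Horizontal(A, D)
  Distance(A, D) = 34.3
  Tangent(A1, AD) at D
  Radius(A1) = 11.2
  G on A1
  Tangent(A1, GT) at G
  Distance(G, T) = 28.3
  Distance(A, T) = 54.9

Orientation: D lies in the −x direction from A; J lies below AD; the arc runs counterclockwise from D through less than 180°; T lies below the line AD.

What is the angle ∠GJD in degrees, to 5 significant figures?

108.71°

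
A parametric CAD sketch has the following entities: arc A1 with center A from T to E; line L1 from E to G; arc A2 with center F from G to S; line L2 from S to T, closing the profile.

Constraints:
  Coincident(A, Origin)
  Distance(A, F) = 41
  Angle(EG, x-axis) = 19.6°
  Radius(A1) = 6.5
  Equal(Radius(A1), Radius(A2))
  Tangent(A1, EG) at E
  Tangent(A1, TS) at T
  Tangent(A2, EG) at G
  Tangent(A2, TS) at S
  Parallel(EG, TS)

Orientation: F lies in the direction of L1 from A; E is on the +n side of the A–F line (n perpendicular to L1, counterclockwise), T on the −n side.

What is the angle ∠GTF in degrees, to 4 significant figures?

8.584°

The slot axis is L1's direction at 19.6°, so u = (cos 19.6°, sin 19.6°) = (0.9421, 0.3355) and n = (−sin 19.6°, cos 19.6°) = (-0.3355, 0.9421). A is at the origin and F lies 41.0 along u from A, so F = 41.0·u = (38.62, 13.75). Tangency of A1 to both parallel lines with radius 6.5 puts E and T at A ± 6.5·n: E = (-2.180, 6.123), T = (2.180, -6.123). Equal radii place G and S the same way about F: G = F + 6.5·n = (36.44, 19.88), S = F − 6.5·n = (40.80, 7.630). Then cos ∠GTF = TG·TF / (|TG||TF|), giving 8.584°.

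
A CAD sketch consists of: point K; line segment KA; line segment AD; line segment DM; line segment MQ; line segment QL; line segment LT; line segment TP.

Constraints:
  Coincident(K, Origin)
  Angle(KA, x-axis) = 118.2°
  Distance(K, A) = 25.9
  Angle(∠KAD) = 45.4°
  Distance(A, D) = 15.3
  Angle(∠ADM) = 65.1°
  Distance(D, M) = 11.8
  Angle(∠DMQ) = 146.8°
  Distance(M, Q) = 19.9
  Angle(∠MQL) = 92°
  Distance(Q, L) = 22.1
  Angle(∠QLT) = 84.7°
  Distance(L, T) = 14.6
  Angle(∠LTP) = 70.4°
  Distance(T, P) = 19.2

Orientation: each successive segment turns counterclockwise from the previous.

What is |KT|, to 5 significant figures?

33.122

K is at the origin; KA runs at 118.2° with length 25.9, so A = (-12.239, 22.826). ∠KAD = 45.4° gives AD at -107.20° from the x-axis; with |AD| = 15.3, D = (-16.763, 8.2100). ∠ADM = 65.1° gives DM at 7.7000° from the x-axis; with |DM| = 11.8, M = (-5.0698, 9.7910). ∠DMQ = 146.8° gives MQ at 40.900° from the x-axis; with |MQ| = 19.9, Q = (9.9717, 22.820). ∠MQL = 92.0° gives QL at 128.90° from the x-axis; with |QL| = 22.1, L = (-3.9063, 40.020). ∠QLT = 84.7° gives LT at -135.80° from the x-axis; with |LT| = 14.6, T = (-14.373, 29.841). Then |KT| = |T − K| = 33.122.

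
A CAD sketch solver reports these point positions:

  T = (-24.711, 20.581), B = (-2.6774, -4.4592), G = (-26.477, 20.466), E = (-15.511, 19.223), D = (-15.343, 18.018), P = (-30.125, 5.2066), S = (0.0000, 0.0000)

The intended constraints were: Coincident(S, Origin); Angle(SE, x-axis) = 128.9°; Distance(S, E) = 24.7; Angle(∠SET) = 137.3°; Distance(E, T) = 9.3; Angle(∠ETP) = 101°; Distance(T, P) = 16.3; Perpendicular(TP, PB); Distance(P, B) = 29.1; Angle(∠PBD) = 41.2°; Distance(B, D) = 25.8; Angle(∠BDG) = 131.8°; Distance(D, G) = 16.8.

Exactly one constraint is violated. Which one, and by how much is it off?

Distance(D, G) = 16.8 — off by 5.40.

S = (0.00, 0.00) ✓; SE at 128.9° ✓; |SE| = 24.70 ✓; ∠SET = 137.3° ✓; |ET| = 9.300 ✓; ∠ETP = 101.0° ✓; |TP| = 16.30 ✓; ∠(TP, PB) = 90.00° ✓; |PB| = 29.10 ✓; ∠PBD = 41.20° ✓; |BD| = 25.80 ✓; ∠BDG = 131.8° ✓; |DG| = 11.40 ✗.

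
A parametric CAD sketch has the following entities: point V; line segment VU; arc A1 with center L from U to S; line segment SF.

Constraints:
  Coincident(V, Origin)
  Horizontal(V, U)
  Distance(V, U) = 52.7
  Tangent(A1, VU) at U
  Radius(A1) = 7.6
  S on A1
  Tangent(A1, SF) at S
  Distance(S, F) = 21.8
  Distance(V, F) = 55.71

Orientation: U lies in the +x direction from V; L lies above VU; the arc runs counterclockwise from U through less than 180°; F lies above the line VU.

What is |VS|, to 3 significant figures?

60.2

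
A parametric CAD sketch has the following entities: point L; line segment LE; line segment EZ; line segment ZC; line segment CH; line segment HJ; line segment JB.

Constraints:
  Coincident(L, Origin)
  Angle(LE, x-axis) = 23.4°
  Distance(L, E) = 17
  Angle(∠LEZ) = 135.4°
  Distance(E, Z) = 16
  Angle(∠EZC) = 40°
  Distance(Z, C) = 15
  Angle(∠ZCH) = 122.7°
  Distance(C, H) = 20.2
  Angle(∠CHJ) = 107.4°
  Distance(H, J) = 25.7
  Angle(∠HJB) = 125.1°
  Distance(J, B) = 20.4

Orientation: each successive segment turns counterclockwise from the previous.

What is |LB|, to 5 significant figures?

47.841

L is at the origin; LE runs at 23.4° with length 17.0, so E = (15.602, 6.7515). ∠LEZ = 135.4° gives EZ at 68.000° from the x-axis; with |EZ| = 16.0, Z = (21.596, 21.586). ∠EZC = 40.0° gives ZC at -152.00° from the x-axis; with |ZC| = 15.0, C = (8.3513, 14.544). ∠ZCH = 122.7° gives CH at -94.700° from the x-axis; with |CH| = 20.2, H = (6.6962, -5.5877). ∠CHJ = 107.4° gives HJ at -22.100° from the x-axis; with |HJ| = 25.7, J = (30.508, -15.257). ∠HJB = 125.1° gives JB at 32.800° from the x-axis; with |JB| = 20.4, B = (47.656, -4.2058). Then |LB| = |B − L| = 47.841.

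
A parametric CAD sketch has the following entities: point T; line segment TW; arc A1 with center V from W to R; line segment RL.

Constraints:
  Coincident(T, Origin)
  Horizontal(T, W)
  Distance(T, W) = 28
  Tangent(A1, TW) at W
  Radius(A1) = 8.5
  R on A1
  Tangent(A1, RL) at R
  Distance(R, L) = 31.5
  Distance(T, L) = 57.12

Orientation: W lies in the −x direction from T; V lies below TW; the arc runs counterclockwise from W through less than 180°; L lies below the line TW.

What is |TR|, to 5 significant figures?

36.895

T is at the origin; T and W share the same y with |TW| = 28.0 and W on the −x side, so W = (-28.000, 0.0000). The tangent condition forces VW to be normal to TW, so V = W + (0, -8.5) = (-28.000, -8.5000). Since VR ⟂ RL (tangency), |VL| = √(8.5² + 31.5²) = 32.627 regardless of where R sits on A1. So L lies on both circle(T, 57.12) and circle(V, 32.627); the below-TW intersection is L = (-43.199, -37.370). R is the foot of the tangent from L: R = (-36.293, -6.6365).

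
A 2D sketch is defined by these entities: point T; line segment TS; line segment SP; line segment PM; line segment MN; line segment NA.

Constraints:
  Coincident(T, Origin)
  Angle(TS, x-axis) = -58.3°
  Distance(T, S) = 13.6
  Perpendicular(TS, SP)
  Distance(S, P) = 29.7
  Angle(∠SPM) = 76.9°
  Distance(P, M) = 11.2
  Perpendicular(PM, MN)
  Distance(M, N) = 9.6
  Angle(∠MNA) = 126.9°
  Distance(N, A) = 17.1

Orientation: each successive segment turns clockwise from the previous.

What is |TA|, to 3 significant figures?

23.2

T is at the origin; TS runs at -58.3° with length 13.6, so S = (7.15, -11.6). TS is perpendicular to SP, so SP runs at -148°; with |SP| = 29.7, P = (-18.1, -27.2). ∠SPM = 76.9° gives PM at 109° from the x-axis; with |PM| = 11.2, M = (-21.7, -16.6). The perpendicularity gives MN at right angles to PM, so MN runs at 18.6°; with |MN| = 9.6, N = (-12.6, -13.5). ∠MNA = 126.9° gives NA at -34.5° from the x-axis; with |NA| = 17.1, A = (1.50, -23.2). Then |TA| = |A − T| = 23.2.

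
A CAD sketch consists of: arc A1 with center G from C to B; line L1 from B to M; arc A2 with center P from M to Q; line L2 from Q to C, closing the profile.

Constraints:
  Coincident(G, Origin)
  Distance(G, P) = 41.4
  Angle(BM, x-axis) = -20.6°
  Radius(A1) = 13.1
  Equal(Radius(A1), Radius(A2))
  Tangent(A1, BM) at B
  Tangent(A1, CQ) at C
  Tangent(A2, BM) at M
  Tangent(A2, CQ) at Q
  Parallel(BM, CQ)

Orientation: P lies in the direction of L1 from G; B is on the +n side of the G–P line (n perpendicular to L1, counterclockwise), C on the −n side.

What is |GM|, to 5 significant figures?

43.423

The slot axis is L1's direction at -20.6°, so u = (cos -20.6°, sin -20.6°) = (0.93606, -0.35184) and n = (−sin -20.6°, cos -20.6°) = (0.35184, 0.93606). G is at the origin and P lies 41.4 along u from G, so P = 41.4·u = (38.753, -14.566). Tangency of A1 to both parallel lines with radius 13.1 puts B and C at G ± 13.1·n: B = (4.6091, 12.262), C = (-4.6091, -12.262). Equal radii place M and Q the same way about P: M = P + 13.1·n = (43.362, -2.3039), Q = P − 13.1·n = (34.144, -26.829). Then |GM| = |M − G| = 43.423.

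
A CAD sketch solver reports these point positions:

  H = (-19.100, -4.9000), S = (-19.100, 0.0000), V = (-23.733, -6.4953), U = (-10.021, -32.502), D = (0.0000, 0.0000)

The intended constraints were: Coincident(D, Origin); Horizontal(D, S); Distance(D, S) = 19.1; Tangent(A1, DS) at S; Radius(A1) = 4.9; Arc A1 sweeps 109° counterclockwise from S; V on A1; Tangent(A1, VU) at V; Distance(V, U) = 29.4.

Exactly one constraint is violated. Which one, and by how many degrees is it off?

Tangent(A1, VU) at V — off by 8.80°.

D = (0.00, 0.00) ✓; D.y = 0.00, S.y = 0.00 ✓; |DS| = 19.10 ✓; ∠(HS, SD) = 90.00° ✓; |HS| = 4.900 ✓; bearing(H→V) − bearing(H→S) = 109.0° ✓; |HV| = 4.900 ✓; ∠(HV, VU) = 81.20° ✗; |VU| = 29.40 ✓.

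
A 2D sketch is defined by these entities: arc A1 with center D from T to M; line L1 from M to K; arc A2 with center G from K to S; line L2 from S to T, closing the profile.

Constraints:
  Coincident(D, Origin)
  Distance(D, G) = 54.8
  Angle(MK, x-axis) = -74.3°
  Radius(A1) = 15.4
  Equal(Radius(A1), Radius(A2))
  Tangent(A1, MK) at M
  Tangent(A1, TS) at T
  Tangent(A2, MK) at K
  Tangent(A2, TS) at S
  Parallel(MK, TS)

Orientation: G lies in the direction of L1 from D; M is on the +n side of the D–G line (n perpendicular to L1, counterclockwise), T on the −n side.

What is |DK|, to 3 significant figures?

56.9

The slot axis is L1's direction at -74.3°, so u = (cos -74.3°, sin -74.3°) = (0.271, -0.963) and n = (−sin -74.3°, cos -74.3°) = (0.963, 0.271). D is at the origin and G lies 54.8 along u from D, so G = 54.8·u = (14.8, -52.8). Tangency of A1 to both parallel lines with radius 15.4 puts M and T at D ± 15.4·n: M = (14.8, 4.17), T = (-14.8, -4.17). Equal radii place K and S the same way about G: K = G + 15.4·n = (29.7, -48.6), S = G − 15.4·n = (0.00345, -56.9). Then |DK| = |K − D| = 56.9.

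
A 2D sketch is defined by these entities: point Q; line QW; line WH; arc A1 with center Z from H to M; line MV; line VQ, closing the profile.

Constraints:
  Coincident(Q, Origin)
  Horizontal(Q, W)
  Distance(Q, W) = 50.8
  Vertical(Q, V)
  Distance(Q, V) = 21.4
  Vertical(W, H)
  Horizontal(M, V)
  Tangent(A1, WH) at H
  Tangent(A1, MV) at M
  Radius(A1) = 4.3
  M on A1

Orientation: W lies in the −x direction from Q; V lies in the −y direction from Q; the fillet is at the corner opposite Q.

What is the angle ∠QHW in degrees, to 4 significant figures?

71.40°

Q is at the origin; Q and W share the same y with |QW| = 50.8 and W on the −x side, so W = (-50.80, 0.000). QV is vertical with |QV| = 21.4 and V on the −y side, so V = (0.000, -21.40). The virtual corner opposite Q is at (-50.80, -21.40). Since A1 is tangent to WH there, ZH ⟂ WH and the tangent condition forces ZM to be normal to MV, with radius 4.3, so the center Z sits 4.3 in from both sides at Z = (-46.50, -17.10). That places the tangent points at H = (-50.80, -17.10) on WH and M = (-46.50, -21.40) on MV. Then cos ∠QHW = HQ·HW / (|HQ||HW|), giving 71.40°.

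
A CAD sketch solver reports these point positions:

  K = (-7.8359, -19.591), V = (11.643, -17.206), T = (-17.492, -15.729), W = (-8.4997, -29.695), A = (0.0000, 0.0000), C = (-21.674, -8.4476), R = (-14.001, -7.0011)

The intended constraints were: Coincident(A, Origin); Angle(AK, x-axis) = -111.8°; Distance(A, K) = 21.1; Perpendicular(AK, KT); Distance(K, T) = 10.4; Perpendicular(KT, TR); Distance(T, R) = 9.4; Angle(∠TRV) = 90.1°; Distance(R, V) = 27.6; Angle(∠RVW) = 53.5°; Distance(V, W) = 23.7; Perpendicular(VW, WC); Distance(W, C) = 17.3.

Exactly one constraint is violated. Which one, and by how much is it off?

Distance(W, C) = 17.3 — off by 7.70.

A = (0.00, 0.00) ✓; AK at -111.8° ✓; |AK| = 21.10 ✓; ∠(AK, KT) = 90.00° ✓; |KT| = 10.40 ✓; ∠(KT, TR) = 90.00° ✓; |TR| = 9.400 ✓; ∠TRV = 90.10° ✓; |RV| = 27.60 ✓; ∠RVW = 53.50° ✓; |VW| = 23.70 ✓; ∠(VW, WC) = 90.00° ✓; |WC| = 25.00 ✗.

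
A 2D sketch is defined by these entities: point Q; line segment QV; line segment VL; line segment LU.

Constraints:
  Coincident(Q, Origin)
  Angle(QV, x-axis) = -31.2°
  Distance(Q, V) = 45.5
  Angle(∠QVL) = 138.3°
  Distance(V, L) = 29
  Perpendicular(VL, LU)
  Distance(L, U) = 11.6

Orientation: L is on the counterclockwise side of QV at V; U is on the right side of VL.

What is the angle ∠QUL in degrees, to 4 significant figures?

56.38°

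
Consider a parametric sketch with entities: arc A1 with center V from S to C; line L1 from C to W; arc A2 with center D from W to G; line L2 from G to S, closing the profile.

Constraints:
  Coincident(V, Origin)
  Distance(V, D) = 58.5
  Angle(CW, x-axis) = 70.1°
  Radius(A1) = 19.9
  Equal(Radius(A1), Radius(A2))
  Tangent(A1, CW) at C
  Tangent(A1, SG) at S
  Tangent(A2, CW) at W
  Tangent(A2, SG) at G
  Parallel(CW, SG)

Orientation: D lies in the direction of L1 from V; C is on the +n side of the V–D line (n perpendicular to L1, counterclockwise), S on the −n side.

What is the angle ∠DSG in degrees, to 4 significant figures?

18.79°

Tangency of A1 to both parallel lines with radius 19.9 puts C and S at V ± 19.9·n: C = (-18.71, 6.774), S = (18.71, -6.774). Equal radii place W and G the same way about D: W = D + 19.9·n = (1.200, 61.78), G = D − 19.9·n = (38.62, 48.23). Then cos ∠DSG = SD·SG / (|SD||SG|), giving 18.79°.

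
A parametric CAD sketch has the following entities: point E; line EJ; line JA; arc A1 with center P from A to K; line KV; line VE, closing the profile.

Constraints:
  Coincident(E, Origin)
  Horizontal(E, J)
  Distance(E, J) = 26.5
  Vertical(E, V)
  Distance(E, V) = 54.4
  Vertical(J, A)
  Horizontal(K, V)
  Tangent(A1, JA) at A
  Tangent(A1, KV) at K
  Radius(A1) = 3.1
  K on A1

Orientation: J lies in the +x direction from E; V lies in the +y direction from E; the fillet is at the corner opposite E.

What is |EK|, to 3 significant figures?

59.2

E is at the origin; E and J share the same y with |EJ| = 26.5 and J on the +x side, so J = (26.5, 0.00). EV is vertical with |EV| = 54.4 and V on the +y side, so V = (0.00, 54.4). The virtual corner opposite E is at (26.5, 54.4). A1 meets JA tangentially, so PA is at right angles to JA and A1 meets KV tangentially, so PK is at right angles to KV, with radius 3.1, so the center P sits 3.1 in from both sides at P = (23.4, 51.3). That places the tangent points at A = (26.5, 51.3) on JA and K = (23.4, 54.4) on KV. Then |EK| = |K − E| = 59.2.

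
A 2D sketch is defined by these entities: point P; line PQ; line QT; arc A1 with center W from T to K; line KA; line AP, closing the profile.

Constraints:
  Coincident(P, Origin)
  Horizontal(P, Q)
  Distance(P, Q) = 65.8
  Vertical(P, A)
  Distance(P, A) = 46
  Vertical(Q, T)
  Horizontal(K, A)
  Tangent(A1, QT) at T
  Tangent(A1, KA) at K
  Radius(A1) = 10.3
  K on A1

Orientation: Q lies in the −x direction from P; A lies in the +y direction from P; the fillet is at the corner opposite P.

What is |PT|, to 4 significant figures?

74.86

P is at the origin; PQ is horizontal with |PQ| = 65.8 and Q on the −x side, so Q = (-65.80, 0.000). PA is vertical with |PA| = 46.0 and A on the +y side, so A = (0.000, 46.00). The virtual corner opposite P is at (-65.80, 46.00). Tangency of A1 to QT means the radius WT is perpendicular to QT and tangency of A1 to KA means the radius WK is perpendicular to KA, with radius 10.3, so the center W sits 10.3 in from both sides at W = (-55.50, 35.70). That places the tangent points at T = (-65.80, 35.70) on QT and K = (-55.50, 46.00) on KA. Then |PT| = |T − P| = 74.86.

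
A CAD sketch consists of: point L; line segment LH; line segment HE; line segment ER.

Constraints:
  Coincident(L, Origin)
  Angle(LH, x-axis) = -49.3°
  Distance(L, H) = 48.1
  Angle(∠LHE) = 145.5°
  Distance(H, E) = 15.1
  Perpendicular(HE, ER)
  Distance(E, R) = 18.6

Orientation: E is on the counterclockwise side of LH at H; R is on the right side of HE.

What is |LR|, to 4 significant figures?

71.40

∠LHE = 145.5°, so HE runs at -49.3° + (180° − 145.5°) = -14.80° from the x-axis; with |HE| = 15.1, E = H + 15.1·(cos -14.80°, sin -14.80°) = (45.96, -40.32). HE is perpendicular to ER; with |ER| = 18.6 on the right of HE, R = E + 18.6·(-0.2554, -0.9668) = (41.21, -58.31). Then |LR| = |R − L| = 71.40.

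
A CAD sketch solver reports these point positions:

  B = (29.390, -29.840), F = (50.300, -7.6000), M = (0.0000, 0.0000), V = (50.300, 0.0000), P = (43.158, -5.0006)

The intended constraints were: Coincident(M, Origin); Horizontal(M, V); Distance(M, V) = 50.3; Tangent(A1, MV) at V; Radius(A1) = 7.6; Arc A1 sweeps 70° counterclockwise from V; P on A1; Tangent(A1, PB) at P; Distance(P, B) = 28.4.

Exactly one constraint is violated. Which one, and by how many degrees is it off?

Tangent(A1, PB) at P — off by 9.00°.

M = (0.00, 0.00) ✓; M.y = 0.00, V.y = 0.00 ✓; |MV| = 50.30 ✓; ∠(FV, VM) = 90.00° ✓; |FV| = 7.600 ✓; bearing(F→P) − bearing(F→V) = 70.00° ✓; |FP| = 7.600 ✓; ∠(FP, PB) = 99.00° ✗; |PB| = 28.40 ✓.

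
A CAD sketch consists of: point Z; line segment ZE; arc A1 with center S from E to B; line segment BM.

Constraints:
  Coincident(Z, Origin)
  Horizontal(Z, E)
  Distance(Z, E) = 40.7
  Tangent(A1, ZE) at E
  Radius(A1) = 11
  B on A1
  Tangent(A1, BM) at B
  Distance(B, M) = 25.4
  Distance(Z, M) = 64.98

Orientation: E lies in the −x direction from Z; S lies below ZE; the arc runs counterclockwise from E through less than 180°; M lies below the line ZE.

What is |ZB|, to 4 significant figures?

52.49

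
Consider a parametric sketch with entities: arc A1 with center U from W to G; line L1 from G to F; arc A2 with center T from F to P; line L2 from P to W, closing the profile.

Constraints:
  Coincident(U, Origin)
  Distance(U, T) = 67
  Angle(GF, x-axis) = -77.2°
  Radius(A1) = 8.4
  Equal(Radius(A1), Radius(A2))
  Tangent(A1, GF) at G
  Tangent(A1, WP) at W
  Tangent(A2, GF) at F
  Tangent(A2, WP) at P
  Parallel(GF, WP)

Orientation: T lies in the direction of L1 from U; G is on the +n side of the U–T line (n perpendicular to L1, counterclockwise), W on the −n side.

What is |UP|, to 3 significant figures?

67.5

The slot axis is L1's direction at -77.2°, so u = (cos -77.2°, sin -77.2°) = (0.222, -0.975) and n = (−sin -77.2°, cos -77.2°) = (0.975, 0.222). U is at the origin and T lies 67.0 along u from U, so T = 67.0·u = (14.8, -65.3). Tangency of A1 to both parallel lines with radius 8.4 puts G and W at U ± 8.4·n: G = (8.19, 1.86), W = (-8.19, -1.86). Equal radii place F and P the same way about T: F = T + 8.4·n = (23.0, -63.5), P = T − 8.4·n = (6.65, -67.2). Then |UP| = |P − U| = 67.5.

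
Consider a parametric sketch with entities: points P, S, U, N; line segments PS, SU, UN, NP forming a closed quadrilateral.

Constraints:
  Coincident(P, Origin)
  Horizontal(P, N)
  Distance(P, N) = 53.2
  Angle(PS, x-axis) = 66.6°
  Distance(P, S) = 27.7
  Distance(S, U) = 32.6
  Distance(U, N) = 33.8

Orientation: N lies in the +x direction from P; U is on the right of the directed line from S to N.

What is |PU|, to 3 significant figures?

20.8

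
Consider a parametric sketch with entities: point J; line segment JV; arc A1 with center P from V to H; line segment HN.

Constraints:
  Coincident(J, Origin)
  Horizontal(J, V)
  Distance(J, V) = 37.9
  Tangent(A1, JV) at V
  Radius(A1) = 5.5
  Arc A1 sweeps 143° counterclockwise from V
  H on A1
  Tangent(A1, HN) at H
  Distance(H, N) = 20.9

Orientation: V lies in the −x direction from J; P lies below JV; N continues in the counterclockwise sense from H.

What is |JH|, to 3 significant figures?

42.4

Since A1 is tangent to JV there, PV ⟂ JV, so P = V + (0, -5.5) = (-37.9, -5.50). On A1, V sits at bearing 90° from P; a 143° counterclockwise sweep puts H at bearing 233°, so H = P + 5.5·(cos 233°, sin 233°) = (-41.2, -9.89). Then |JH| = |H − J| = 42.4.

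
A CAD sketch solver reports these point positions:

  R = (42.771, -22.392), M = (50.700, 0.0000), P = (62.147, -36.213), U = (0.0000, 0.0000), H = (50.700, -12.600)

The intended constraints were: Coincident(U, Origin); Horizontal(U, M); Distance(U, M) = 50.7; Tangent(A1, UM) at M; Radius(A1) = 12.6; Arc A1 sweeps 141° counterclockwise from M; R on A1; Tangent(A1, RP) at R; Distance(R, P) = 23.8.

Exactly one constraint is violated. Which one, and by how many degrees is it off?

Tangent(A1, RP) at R — off by 3.50°.

U = (0.00, 0.00) ✓; U.y = 0.00, M.y = 0.00 ✓; |UM| = 50.70 ✓; ∠(HM, MU) = 90.00° ✓; |HM| = 12.60 ✓; bearing(H→R) − bearing(H→M) = 141.0° ✓; |HR| = 12.60 ✓; ∠(HR, RP) = 86.50° ✗; |RP| = 23.80 ✓.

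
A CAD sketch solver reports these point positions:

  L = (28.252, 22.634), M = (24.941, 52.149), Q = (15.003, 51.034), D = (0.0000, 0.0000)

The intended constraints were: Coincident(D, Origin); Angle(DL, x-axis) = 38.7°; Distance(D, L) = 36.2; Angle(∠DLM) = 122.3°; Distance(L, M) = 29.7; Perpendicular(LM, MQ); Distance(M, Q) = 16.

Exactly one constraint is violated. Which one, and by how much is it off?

Distance(M, Q) = 16 — off by 6.00.

D = (0.00, 0.00) ✓; DL at 38.70° ✓; |DL| = 36.20 ✓; ∠DLM = 122.3° ✓; |LM| = 29.70 ✓; ∠(LM, MQ) = 90.00° ✓; |MQ| = 10.00 ✗.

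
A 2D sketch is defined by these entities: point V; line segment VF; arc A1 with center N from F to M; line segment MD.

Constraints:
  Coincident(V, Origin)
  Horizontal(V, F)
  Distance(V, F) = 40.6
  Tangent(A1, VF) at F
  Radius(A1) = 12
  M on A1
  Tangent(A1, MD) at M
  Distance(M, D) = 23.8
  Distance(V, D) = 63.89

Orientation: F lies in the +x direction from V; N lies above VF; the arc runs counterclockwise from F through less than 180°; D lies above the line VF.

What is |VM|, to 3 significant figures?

53.9

Checks: |VF| = 40.60 ✓; |NM| = 12.00 ✓; ∠(NM, MD) = 90.00° ✓; |MD| = 23.80 ✓; |VD| = 63.89 ✓.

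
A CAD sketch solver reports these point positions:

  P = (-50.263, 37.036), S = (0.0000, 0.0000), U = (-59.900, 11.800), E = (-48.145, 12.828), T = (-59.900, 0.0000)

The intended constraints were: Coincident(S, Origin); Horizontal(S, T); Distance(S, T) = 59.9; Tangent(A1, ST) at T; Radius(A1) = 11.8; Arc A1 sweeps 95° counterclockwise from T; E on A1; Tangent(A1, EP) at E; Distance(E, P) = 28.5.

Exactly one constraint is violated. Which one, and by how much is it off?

Distance(E, P) = 28.5 — off by 4.20.

S = (0.00, 0.00) ✓; S.y = 0.00, T.y = 0.00 ✓; |ST| = 59.90 ✓; ∠(UT, TS) = 90.00° ✓; |UT| = 11.80 ✓; bearing(U→E) − bearing(U→T) = 95.00° ✓; |UE| = 11.80 ✓; ∠(UE, EP) = 90.00° ✓; |EP| = 24.30 ✗.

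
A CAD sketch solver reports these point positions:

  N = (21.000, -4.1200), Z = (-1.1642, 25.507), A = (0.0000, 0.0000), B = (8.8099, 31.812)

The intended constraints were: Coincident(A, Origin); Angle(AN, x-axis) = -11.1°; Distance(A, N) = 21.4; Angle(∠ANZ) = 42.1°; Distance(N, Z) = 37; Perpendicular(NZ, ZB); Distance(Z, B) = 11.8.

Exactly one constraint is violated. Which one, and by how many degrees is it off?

Perpendicular(NZ, ZB) — off by 4.50°.

A = (0.00, 0.00) ✓; AN at -11.10° ✓; |AN| = 21.40 ✓; ∠ANZ = 42.10° ✓; |NZ| = 37.00 ✓; ∠(NZ, ZB) = 94.50° ✗; |ZB| = 11.80 ✓.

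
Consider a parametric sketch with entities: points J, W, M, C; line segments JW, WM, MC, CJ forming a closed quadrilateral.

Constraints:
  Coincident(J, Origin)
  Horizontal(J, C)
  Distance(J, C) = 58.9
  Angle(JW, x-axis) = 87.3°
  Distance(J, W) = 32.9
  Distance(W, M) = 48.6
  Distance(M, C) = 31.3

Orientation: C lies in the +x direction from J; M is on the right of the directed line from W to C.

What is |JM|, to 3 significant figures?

29.5

J is at the origin; J and C share the same y with |JC| = 58.9 and C in +x, so C = (58.9, 0). JW runs at 87.3° with |JW| = 32.9, so W = (1.55, 32.9). M is determined by |WM| = 48.6 and |MC| = 31.3 together: it lies at the intersection of circle(W, 48.6) and circle(C, 31.3). With |WC| = 66.1, the foot of the radical line on WC is 43.5 from W and the perpendicular offset is √(48.6² − 43.5²) = 21.7. Taking the right-of-WC solution: M = (28.5, -7.56).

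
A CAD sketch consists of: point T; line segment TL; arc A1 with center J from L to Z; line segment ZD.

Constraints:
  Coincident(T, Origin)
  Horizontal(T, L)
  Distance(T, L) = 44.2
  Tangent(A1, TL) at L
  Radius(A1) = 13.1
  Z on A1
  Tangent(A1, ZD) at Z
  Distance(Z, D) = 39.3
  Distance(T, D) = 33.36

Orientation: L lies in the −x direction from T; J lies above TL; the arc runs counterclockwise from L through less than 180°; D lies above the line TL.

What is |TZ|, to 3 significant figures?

35.0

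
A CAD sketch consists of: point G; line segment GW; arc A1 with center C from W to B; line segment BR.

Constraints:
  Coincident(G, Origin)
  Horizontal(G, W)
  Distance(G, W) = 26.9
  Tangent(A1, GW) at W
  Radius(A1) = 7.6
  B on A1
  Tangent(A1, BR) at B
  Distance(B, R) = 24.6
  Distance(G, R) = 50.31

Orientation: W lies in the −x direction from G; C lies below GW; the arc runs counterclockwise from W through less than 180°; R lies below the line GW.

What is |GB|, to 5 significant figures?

34.641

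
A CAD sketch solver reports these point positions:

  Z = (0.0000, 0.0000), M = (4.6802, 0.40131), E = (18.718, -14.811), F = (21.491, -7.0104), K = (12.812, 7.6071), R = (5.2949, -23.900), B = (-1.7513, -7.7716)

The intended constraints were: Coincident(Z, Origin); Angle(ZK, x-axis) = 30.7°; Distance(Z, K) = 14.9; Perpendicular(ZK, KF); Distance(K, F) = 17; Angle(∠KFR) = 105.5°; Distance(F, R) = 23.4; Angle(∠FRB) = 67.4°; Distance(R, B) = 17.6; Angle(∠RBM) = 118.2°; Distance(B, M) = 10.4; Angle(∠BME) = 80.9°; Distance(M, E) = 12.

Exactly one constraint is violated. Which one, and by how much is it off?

Distance(M, E) = 12 — off by 8.70.

Z = (0.00, 0.00) ✓; ZK at 30.70° ✓; |ZK| = 14.90 ✓; ∠(ZK, KF) = 90.00° ✓; |KF| = 17.00 ✓; ∠KFR = 105.5° ✓; |FR| = 23.40 ✓; ∠FRB = 67.40° ✓; |RB| = 17.60 ✓; ∠RBM = 118.2° ✓; |BM| = 10.40 ✓; ∠BME = 80.90° ✓; |ME| = 20.70 ✗.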